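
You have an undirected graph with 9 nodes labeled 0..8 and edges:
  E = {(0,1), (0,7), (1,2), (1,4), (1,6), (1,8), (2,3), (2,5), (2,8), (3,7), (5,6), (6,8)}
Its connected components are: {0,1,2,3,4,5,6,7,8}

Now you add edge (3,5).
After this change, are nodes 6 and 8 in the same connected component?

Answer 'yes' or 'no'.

Initial components: {0,1,2,3,4,5,6,7,8}
Adding edge (3,5): both already in same component {0,1,2,3,4,5,6,7,8}. No change.
New components: {0,1,2,3,4,5,6,7,8}
Are 6 and 8 in the same component? yes

Answer: yes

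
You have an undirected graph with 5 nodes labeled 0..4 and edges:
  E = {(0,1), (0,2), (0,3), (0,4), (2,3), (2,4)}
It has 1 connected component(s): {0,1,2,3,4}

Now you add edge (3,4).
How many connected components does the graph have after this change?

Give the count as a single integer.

Initial component count: 1
Add (3,4): endpoints already in same component. Count unchanged: 1.
New component count: 1

Answer: 1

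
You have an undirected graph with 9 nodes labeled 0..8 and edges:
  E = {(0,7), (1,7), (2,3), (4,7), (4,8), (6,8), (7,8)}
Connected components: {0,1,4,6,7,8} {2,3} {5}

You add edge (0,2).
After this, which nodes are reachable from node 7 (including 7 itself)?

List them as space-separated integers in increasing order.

Before: nodes reachable from 7: {0,1,4,6,7,8}
Adding (0,2): merges 7's component with another. Reachability grows.
After: nodes reachable from 7: {0,1,2,3,4,6,7,8}

Answer: 0 1 2 3 4 6 7 8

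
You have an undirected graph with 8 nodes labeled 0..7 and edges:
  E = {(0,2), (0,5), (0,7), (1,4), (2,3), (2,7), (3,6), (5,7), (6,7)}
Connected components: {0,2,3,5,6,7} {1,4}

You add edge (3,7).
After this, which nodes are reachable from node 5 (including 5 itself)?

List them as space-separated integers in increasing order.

Answer: 0 2 3 5 6 7

Derivation:
Before: nodes reachable from 5: {0,2,3,5,6,7}
Adding (3,7): both endpoints already in same component. Reachability from 5 unchanged.
After: nodes reachable from 5: {0,2,3,5,6,7}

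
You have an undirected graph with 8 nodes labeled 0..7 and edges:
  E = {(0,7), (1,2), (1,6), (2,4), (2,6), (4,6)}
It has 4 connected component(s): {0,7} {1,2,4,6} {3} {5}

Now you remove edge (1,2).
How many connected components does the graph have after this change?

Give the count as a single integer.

Answer: 4

Derivation:
Initial component count: 4
Remove (1,2): not a bridge. Count unchanged: 4.
  After removal, components: {0,7} {1,2,4,6} {3} {5}
New component count: 4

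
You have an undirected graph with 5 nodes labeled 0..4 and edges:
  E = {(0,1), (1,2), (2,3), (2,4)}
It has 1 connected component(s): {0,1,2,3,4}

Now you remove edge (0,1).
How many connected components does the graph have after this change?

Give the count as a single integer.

Answer: 2

Derivation:
Initial component count: 1
Remove (0,1): it was a bridge. Count increases: 1 -> 2.
  After removal, components: {0} {1,2,3,4}
New component count: 2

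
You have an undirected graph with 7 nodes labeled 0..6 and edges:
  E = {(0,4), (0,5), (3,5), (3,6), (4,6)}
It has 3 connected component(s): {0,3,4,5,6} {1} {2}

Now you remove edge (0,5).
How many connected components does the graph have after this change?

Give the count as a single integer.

Answer: 3

Derivation:
Initial component count: 3
Remove (0,5): not a bridge. Count unchanged: 3.
  After removal, components: {0,3,4,5,6} {1} {2}
New component count: 3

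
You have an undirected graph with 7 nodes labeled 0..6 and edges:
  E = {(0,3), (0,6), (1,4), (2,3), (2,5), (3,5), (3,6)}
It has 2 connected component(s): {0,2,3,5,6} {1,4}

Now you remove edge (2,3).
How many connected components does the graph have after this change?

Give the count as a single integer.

Initial component count: 2
Remove (2,3): not a bridge. Count unchanged: 2.
  After removal, components: {0,2,3,5,6} {1,4}
New component count: 2

Answer: 2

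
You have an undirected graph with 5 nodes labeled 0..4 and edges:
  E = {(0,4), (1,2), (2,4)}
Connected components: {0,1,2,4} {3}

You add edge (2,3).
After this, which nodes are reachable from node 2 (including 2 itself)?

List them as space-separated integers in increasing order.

Answer: 0 1 2 3 4

Derivation:
Before: nodes reachable from 2: {0,1,2,4}
Adding (2,3): merges 2's component with another. Reachability grows.
After: nodes reachable from 2: {0,1,2,3,4}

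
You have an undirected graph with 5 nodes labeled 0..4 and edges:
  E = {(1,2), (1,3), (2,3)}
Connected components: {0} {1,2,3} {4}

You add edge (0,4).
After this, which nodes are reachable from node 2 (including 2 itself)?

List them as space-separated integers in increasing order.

Before: nodes reachable from 2: {1,2,3}
Adding (0,4): merges two components, but neither contains 2. Reachability from 2 unchanged.
After: nodes reachable from 2: {1,2,3}

Answer: 1 2 3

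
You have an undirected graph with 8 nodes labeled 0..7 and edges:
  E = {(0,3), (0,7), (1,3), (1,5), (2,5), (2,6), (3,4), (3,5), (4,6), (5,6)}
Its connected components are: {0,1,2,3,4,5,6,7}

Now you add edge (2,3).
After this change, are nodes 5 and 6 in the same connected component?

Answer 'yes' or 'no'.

Answer: yes

Derivation:
Initial components: {0,1,2,3,4,5,6,7}
Adding edge (2,3): both already in same component {0,1,2,3,4,5,6,7}. No change.
New components: {0,1,2,3,4,5,6,7}
Are 5 and 6 in the same component? yes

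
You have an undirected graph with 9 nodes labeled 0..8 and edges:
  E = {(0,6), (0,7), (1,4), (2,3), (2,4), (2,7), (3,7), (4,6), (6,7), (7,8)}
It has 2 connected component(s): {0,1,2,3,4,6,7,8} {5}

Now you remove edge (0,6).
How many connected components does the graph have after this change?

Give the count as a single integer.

Answer: 2

Derivation:
Initial component count: 2
Remove (0,6): not a bridge. Count unchanged: 2.
  After removal, components: {0,1,2,3,4,6,7,8} {5}
New component count: 2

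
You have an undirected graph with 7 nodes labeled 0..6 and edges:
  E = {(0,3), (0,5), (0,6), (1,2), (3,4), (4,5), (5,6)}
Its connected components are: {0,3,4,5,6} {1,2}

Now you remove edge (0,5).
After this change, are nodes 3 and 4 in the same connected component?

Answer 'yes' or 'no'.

Initial components: {0,3,4,5,6} {1,2}
Removing edge (0,5): not a bridge — component count unchanged at 2.
New components: {0,3,4,5,6} {1,2}
Are 3 and 4 in the same component? yes

Answer: yes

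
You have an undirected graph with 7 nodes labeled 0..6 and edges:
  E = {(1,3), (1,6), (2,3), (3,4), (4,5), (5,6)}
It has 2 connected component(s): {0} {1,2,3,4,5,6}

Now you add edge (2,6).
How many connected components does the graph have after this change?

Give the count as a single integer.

Answer: 2

Derivation:
Initial component count: 2
Add (2,6): endpoints already in same component. Count unchanged: 2.
New component count: 2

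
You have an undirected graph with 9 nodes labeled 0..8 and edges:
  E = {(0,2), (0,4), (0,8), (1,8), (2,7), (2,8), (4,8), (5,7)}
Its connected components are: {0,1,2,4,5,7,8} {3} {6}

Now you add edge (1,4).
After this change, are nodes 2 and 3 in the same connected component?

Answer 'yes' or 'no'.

Answer: no

Derivation:
Initial components: {0,1,2,4,5,7,8} {3} {6}
Adding edge (1,4): both already in same component {0,1,2,4,5,7,8}. No change.
New components: {0,1,2,4,5,7,8} {3} {6}
Are 2 and 3 in the same component? no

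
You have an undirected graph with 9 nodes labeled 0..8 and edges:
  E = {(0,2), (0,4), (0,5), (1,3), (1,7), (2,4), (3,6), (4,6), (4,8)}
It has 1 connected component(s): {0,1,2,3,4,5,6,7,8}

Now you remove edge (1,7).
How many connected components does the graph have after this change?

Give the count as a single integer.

Answer: 2

Derivation:
Initial component count: 1
Remove (1,7): it was a bridge. Count increases: 1 -> 2.
  After removal, components: {0,1,2,3,4,5,6,8} {7}
New component count: 2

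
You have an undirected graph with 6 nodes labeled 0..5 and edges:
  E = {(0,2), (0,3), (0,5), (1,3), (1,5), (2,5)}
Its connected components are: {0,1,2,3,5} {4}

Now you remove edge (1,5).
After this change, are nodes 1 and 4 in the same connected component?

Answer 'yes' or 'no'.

Initial components: {0,1,2,3,5} {4}
Removing edge (1,5): not a bridge — component count unchanged at 2.
New components: {0,1,2,3,5} {4}
Are 1 and 4 in the same component? no

Answer: no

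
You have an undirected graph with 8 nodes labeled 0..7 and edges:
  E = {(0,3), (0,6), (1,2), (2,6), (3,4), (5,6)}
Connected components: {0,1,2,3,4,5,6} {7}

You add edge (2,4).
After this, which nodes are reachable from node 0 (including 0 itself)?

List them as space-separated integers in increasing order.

Answer: 0 1 2 3 4 5 6

Derivation:
Before: nodes reachable from 0: {0,1,2,3,4,5,6}
Adding (2,4): both endpoints already in same component. Reachability from 0 unchanged.
After: nodes reachable from 0: {0,1,2,3,4,5,6}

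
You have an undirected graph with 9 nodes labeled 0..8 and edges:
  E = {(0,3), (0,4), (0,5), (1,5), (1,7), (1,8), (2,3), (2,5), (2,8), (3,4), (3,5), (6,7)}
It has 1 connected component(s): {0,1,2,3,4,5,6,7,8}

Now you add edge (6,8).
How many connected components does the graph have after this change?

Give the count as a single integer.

Initial component count: 1
Add (6,8): endpoints already in same component. Count unchanged: 1.
New component count: 1

Answer: 1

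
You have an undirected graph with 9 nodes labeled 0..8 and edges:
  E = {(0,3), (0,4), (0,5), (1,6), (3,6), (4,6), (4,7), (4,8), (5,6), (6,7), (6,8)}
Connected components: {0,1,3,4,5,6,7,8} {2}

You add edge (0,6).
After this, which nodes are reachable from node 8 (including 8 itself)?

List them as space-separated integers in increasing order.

Before: nodes reachable from 8: {0,1,3,4,5,6,7,8}
Adding (0,6): both endpoints already in same component. Reachability from 8 unchanged.
After: nodes reachable from 8: {0,1,3,4,5,6,7,8}

Answer: 0 1 3 4 5 6 7 8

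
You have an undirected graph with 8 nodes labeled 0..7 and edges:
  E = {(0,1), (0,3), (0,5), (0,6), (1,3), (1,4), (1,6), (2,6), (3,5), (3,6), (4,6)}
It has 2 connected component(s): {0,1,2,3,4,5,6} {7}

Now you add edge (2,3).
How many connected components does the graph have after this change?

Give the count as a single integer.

Answer: 2

Derivation:
Initial component count: 2
Add (2,3): endpoints already in same component. Count unchanged: 2.
New component count: 2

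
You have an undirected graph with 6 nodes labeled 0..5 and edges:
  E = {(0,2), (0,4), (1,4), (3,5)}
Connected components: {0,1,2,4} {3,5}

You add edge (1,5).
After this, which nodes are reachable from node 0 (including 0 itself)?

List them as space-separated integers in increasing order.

Answer: 0 1 2 3 4 5

Derivation:
Before: nodes reachable from 0: {0,1,2,4}
Adding (1,5): merges 0's component with another. Reachability grows.
After: nodes reachable from 0: {0,1,2,3,4,5}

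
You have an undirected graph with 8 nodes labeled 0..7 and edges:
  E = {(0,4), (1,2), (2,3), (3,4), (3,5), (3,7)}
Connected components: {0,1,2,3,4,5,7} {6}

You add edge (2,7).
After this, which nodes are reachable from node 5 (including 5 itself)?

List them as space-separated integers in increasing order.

Answer: 0 1 2 3 4 5 7

Derivation:
Before: nodes reachable from 5: {0,1,2,3,4,5,7}
Adding (2,7): both endpoints already in same component. Reachability from 5 unchanged.
After: nodes reachable from 5: {0,1,2,3,4,5,7}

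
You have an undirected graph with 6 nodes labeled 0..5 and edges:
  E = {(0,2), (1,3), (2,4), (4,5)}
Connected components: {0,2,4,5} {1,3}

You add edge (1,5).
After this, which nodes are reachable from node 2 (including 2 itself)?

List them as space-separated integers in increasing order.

Answer: 0 1 2 3 4 5

Derivation:
Before: nodes reachable from 2: {0,2,4,5}
Adding (1,5): merges 2's component with another. Reachability grows.
After: nodes reachable from 2: {0,1,2,3,4,5}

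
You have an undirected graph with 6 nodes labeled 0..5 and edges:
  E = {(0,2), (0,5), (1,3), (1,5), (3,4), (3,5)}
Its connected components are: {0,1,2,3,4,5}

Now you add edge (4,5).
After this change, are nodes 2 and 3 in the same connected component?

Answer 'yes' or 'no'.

Answer: yes

Derivation:
Initial components: {0,1,2,3,4,5}
Adding edge (4,5): both already in same component {0,1,2,3,4,5}. No change.
New components: {0,1,2,3,4,5}
Are 2 and 3 in the same component? yes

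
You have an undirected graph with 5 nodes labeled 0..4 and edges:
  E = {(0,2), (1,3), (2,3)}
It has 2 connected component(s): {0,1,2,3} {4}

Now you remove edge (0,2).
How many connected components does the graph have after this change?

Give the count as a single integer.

Initial component count: 2
Remove (0,2): it was a bridge. Count increases: 2 -> 3.
  After removal, components: {0} {1,2,3} {4}
New component count: 3

Answer: 3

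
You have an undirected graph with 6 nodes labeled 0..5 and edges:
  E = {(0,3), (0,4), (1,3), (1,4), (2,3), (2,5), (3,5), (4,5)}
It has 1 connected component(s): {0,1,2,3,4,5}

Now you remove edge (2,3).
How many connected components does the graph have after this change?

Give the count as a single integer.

Initial component count: 1
Remove (2,3): not a bridge. Count unchanged: 1.
  After removal, components: {0,1,2,3,4,5}
New component count: 1

Answer: 1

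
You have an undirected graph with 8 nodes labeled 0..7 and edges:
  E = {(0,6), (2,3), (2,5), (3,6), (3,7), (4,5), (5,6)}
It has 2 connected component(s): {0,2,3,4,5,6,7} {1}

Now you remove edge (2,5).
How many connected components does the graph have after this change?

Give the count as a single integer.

Initial component count: 2
Remove (2,5): not a bridge. Count unchanged: 2.
  After removal, components: {0,2,3,4,5,6,7} {1}
New component count: 2

Answer: 2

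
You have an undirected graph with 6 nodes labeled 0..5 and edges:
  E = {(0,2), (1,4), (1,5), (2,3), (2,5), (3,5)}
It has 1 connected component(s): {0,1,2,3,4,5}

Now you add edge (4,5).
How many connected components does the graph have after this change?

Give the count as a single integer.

Initial component count: 1
Add (4,5): endpoints already in same component. Count unchanged: 1.
New component count: 1

Answer: 1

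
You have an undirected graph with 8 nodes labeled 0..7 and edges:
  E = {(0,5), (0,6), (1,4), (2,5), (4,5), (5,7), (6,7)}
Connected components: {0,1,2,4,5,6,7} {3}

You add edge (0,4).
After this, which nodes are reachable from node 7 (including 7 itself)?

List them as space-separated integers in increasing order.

Before: nodes reachable from 7: {0,1,2,4,5,6,7}
Adding (0,4): both endpoints already in same component. Reachability from 7 unchanged.
After: nodes reachable from 7: {0,1,2,4,5,6,7}

Answer: 0 1 2 4 5 6 7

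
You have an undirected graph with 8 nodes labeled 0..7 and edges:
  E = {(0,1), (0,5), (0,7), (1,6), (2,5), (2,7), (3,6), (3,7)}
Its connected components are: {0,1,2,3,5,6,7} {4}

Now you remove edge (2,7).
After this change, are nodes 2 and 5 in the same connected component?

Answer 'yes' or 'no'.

Initial components: {0,1,2,3,5,6,7} {4}
Removing edge (2,7): not a bridge — component count unchanged at 2.
New components: {0,1,2,3,5,6,7} {4}
Are 2 and 5 in the same component? yes

Answer: yes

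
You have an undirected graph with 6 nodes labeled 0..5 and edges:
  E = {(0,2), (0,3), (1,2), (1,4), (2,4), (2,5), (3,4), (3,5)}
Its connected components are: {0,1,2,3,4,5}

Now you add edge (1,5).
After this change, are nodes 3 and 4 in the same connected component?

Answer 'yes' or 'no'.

Initial components: {0,1,2,3,4,5}
Adding edge (1,5): both already in same component {0,1,2,3,4,5}. No change.
New components: {0,1,2,3,4,5}
Are 3 and 4 in the same component? yes

Answer: yes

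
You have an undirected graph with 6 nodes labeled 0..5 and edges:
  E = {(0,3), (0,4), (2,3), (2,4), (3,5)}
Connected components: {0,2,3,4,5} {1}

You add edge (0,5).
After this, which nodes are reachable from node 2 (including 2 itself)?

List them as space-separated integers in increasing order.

Before: nodes reachable from 2: {0,2,3,4,5}
Adding (0,5): both endpoints already in same component. Reachability from 2 unchanged.
After: nodes reachable from 2: {0,2,3,4,5}

Answer: 0 2 3 4 5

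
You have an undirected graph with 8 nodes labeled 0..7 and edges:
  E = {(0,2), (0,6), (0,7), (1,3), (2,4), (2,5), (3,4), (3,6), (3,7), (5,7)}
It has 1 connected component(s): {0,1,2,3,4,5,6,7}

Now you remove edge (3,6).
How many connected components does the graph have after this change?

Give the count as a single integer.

Answer: 1

Derivation:
Initial component count: 1
Remove (3,6): not a bridge. Count unchanged: 1.
  After removal, components: {0,1,2,3,4,5,6,7}
New component count: 1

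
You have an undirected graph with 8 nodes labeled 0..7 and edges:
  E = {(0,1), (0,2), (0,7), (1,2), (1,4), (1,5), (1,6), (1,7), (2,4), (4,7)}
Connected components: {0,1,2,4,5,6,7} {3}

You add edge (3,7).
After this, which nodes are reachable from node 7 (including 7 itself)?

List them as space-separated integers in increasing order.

Before: nodes reachable from 7: {0,1,2,4,5,6,7}
Adding (3,7): merges 7's component with another. Reachability grows.
After: nodes reachable from 7: {0,1,2,3,4,5,6,7}

Answer: 0 1 2 3 4 5 6 7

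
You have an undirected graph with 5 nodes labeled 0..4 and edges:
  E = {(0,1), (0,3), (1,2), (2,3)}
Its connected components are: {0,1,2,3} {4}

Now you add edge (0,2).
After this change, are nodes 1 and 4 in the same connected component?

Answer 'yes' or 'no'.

Initial components: {0,1,2,3} {4}
Adding edge (0,2): both already in same component {0,1,2,3}. No change.
New components: {0,1,2,3} {4}
Are 1 and 4 in the same component? no

Answer: no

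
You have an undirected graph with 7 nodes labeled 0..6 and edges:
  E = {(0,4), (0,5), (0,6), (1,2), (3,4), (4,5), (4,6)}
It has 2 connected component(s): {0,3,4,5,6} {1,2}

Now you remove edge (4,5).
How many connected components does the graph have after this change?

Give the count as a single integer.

Initial component count: 2
Remove (4,5): not a bridge. Count unchanged: 2.
  After removal, components: {0,3,4,5,6} {1,2}
New component count: 2

Answer: 2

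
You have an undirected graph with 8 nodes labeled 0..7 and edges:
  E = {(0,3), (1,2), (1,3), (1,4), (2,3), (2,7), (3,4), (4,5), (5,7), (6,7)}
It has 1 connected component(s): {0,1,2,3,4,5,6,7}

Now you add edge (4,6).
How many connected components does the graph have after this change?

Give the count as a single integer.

Initial component count: 1
Add (4,6): endpoints already in same component. Count unchanged: 1.
New component count: 1

Answer: 1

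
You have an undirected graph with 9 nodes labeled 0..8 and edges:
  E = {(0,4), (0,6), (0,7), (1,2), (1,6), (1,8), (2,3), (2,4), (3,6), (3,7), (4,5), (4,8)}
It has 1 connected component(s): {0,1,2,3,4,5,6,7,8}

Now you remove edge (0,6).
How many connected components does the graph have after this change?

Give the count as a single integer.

Answer: 1

Derivation:
Initial component count: 1
Remove (0,6): not a bridge. Count unchanged: 1.
  After removal, components: {0,1,2,3,4,5,6,7,8}
New component count: 1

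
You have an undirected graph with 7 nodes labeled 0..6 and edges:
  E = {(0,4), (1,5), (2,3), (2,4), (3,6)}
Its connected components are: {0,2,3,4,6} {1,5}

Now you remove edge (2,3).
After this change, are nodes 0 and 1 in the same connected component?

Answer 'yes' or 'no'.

Initial components: {0,2,3,4,6} {1,5}
Removing edge (2,3): it was a bridge — component count 2 -> 3.
New components: {0,2,4} {1,5} {3,6}
Are 0 and 1 in the same component? no

Answer: no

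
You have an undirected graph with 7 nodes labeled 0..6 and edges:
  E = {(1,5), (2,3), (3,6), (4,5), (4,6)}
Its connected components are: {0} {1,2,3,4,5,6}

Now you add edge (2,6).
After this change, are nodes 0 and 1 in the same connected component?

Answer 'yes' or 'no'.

Answer: no

Derivation:
Initial components: {0} {1,2,3,4,5,6}
Adding edge (2,6): both already in same component {1,2,3,4,5,6}. No change.
New components: {0} {1,2,3,4,5,6}
Are 0 and 1 in the same component? no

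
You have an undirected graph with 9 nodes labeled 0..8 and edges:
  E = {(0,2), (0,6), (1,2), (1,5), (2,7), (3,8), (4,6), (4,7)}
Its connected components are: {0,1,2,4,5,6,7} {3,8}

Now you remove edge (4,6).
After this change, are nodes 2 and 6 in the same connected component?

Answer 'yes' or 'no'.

Initial components: {0,1,2,4,5,6,7} {3,8}
Removing edge (4,6): not a bridge — component count unchanged at 2.
New components: {0,1,2,4,5,6,7} {3,8}
Are 2 and 6 in the same component? yes

Answer: yes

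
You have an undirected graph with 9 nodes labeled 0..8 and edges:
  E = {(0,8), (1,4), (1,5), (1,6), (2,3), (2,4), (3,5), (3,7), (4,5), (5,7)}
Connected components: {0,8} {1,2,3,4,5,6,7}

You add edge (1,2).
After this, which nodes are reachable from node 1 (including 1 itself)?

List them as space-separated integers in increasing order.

Answer: 1 2 3 4 5 6 7

Derivation:
Before: nodes reachable from 1: {1,2,3,4,5,6,7}
Adding (1,2): both endpoints already in same component. Reachability from 1 unchanged.
After: nodes reachable from 1: {1,2,3,4,5,6,7}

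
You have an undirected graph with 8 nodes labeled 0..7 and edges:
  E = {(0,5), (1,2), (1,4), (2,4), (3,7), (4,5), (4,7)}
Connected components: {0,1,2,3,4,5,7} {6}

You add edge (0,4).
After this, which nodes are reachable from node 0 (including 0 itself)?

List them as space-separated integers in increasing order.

Answer: 0 1 2 3 4 5 7

Derivation:
Before: nodes reachable from 0: {0,1,2,3,4,5,7}
Adding (0,4): both endpoints already in same component. Reachability from 0 unchanged.
After: nodes reachable from 0: {0,1,2,3,4,5,7}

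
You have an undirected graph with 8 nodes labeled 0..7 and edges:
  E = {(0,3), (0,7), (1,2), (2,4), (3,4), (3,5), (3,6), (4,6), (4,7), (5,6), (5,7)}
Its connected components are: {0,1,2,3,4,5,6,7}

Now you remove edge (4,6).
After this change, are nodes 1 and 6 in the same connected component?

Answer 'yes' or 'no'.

Initial components: {0,1,2,3,4,5,6,7}
Removing edge (4,6): not a bridge — component count unchanged at 1.
New components: {0,1,2,3,4,5,6,7}
Are 1 and 6 in the same component? yes

Answer: yes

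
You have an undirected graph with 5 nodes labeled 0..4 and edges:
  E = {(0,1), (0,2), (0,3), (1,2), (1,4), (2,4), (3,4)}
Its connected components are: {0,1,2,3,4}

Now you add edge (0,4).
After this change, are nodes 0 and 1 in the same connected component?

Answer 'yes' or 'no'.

Answer: yes

Derivation:
Initial components: {0,1,2,3,4}
Adding edge (0,4): both already in same component {0,1,2,3,4}. No change.
New components: {0,1,2,3,4}
Are 0 and 1 in the same component? yes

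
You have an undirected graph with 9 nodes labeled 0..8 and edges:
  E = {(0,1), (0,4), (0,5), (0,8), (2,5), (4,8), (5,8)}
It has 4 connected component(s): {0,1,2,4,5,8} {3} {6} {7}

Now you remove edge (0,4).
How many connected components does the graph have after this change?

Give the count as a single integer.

Answer: 4

Derivation:
Initial component count: 4
Remove (0,4): not a bridge. Count unchanged: 4.
  After removal, components: {0,1,2,4,5,8} {3} {6} {7}
New component count: 4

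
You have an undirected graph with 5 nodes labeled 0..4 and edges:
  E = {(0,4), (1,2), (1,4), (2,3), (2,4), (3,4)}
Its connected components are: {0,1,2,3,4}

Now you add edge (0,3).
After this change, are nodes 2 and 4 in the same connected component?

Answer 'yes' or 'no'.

Initial components: {0,1,2,3,4}
Adding edge (0,3): both already in same component {0,1,2,3,4}. No change.
New components: {0,1,2,3,4}
Are 2 and 4 in the same component? yes

Answer: yes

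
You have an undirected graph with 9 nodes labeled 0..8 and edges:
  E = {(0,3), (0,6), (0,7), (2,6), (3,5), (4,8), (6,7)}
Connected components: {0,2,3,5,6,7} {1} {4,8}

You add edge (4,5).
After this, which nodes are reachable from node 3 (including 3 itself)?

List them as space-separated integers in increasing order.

Before: nodes reachable from 3: {0,2,3,5,6,7}
Adding (4,5): merges 3's component with another. Reachability grows.
After: nodes reachable from 3: {0,2,3,4,5,6,7,8}

Answer: 0 2 3 4 5 6 7 8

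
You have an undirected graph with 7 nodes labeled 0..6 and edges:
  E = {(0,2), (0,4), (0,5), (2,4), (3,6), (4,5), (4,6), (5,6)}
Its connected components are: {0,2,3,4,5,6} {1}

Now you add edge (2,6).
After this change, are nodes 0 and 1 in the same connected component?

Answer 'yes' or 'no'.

Initial components: {0,2,3,4,5,6} {1}
Adding edge (2,6): both already in same component {0,2,3,4,5,6}. No change.
New components: {0,2,3,4,5,6} {1}
Are 0 and 1 in the same component? no

Answer: no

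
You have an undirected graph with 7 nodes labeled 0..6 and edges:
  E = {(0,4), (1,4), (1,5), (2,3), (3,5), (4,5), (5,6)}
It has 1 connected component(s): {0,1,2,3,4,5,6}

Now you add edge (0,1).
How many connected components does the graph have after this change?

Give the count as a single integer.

Answer: 1

Derivation:
Initial component count: 1
Add (0,1): endpoints already in same component. Count unchanged: 1.
New component count: 1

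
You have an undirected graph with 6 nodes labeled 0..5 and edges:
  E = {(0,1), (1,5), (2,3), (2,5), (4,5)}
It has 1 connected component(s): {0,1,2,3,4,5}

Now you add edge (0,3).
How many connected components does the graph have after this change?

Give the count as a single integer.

Initial component count: 1
Add (0,3): endpoints already in same component. Count unchanged: 1.
New component count: 1

Answer: 1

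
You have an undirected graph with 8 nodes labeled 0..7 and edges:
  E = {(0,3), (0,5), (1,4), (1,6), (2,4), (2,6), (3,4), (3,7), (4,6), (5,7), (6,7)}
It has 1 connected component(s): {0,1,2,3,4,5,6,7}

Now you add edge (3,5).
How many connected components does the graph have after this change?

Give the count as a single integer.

Answer: 1

Derivation:
Initial component count: 1
Add (3,5): endpoints already in same component. Count unchanged: 1.
New component count: 1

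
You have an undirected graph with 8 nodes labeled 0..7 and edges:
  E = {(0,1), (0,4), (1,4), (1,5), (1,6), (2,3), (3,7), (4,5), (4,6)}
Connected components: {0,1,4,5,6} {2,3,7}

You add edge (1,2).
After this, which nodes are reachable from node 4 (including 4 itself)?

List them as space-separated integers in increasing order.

Before: nodes reachable from 4: {0,1,4,5,6}
Adding (1,2): merges 4's component with another. Reachability grows.
After: nodes reachable from 4: {0,1,2,3,4,5,6,7}

Answer: 0 1 2 3 4 5 6 7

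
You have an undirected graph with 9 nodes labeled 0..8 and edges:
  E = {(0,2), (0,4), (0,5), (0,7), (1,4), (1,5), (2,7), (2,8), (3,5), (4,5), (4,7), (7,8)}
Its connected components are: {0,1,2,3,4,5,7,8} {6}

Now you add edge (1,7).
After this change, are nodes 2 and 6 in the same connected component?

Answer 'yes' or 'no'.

Answer: no

Derivation:
Initial components: {0,1,2,3,4,5,7,8} {6}
Adding edge (1,7): both already in same component {0,1,2,3,4,5,7,8}. No change.
New components: {0,1,2,3,4,5,7,8} {6}
Are 2 and 6 in the same component? no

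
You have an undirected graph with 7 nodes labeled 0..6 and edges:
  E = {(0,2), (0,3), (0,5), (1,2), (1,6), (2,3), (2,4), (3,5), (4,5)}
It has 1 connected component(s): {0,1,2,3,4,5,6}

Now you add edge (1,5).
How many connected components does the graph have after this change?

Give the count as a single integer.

Answer: 1

Derivation:
Initial component count: 1
Add (1,5): endpoints already in same component. Count unchanged: 1.
New component count: 1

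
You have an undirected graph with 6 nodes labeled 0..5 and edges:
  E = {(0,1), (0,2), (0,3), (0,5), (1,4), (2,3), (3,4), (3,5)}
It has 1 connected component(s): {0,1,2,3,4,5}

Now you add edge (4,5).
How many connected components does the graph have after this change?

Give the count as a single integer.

Answer: 1

Derivation:
Initial component count: 1
Add (4,5): endpoints already in same component. Count unchanged: 1.
New component count: 1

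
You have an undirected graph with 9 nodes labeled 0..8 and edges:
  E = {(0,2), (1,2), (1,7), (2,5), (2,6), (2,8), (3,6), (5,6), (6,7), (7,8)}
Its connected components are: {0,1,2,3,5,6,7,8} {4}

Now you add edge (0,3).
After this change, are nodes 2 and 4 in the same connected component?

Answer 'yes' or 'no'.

Answer: no

Derivation:
Initial components: {0,1,2,3,5,6,7,8} {4}
Adding edge (0,3): both already in same component {0,1,2,3,5,6,7,8}. No change.
New components: {0,1,2,3,5,6,7,8} {4}
Are 2 and 4 in the same component? no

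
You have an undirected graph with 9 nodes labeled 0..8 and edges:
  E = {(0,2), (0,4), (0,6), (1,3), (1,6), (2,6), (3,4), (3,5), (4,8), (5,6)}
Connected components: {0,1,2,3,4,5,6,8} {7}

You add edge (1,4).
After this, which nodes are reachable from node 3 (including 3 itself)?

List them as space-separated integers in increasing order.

Before: nodes reachable from 3: {0,1,2,3,4,5,6,8}
Adding (1,4): both endpoints already in same component. Reachability from 3 unchanged.
After: nodes reachable from 3: {0,1,2,3,4,5,6,8}

Answer: 0 1 2 3 4 5 6 8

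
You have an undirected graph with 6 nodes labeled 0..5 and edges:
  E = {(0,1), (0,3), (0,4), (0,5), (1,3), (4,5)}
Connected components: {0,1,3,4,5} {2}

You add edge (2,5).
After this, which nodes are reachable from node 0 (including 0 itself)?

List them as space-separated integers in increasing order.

Answer: 0 1 2 3 4 5

Derivation:
Before: nodes reachable from 0: {0,1,3,4,5}
Adding (2,5): merges 0's component with another. Reachability grows.
After: nodes reachable from 0: {0,1,2,3,4,5}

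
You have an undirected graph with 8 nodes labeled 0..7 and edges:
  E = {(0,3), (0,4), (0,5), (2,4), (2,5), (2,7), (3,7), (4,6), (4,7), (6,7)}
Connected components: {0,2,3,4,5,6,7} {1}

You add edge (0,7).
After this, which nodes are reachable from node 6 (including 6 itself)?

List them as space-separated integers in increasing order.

Answer: 0 2 3 4 5 6 7

Derivation:
Before: nodes reachable from 6: {0,2,3,4,5,6,7}
Adding (0,7): both endpoints already in same component. Reachability from 6 unchanged.
After: nodes reachable from 6: {0,2,3,4,5,6,7}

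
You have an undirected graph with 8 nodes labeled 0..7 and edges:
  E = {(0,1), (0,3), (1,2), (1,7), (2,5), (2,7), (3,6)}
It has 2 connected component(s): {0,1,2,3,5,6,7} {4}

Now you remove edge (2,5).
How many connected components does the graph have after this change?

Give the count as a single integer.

Initial component count: 2
Remove (2,5): it was a bridge. Count increases: 2 -> 3.
  After removal, components: {0,1,2,3,6,7} {4} {5}
New component count: 3

Answer: 3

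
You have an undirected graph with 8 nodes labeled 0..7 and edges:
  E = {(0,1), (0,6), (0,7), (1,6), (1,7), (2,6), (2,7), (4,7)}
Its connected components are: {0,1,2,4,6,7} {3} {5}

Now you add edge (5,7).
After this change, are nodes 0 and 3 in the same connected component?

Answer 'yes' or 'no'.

Answer: no

Derivation:
Initial components: {0,1,2,4,6,7} {3} {5}
Adding edge (5,7): merges {5} and {0,1,2,4,6,7}.
New components: {0,1,2,4,5,6,7} {3}
Are 0 and 3 in the same component? no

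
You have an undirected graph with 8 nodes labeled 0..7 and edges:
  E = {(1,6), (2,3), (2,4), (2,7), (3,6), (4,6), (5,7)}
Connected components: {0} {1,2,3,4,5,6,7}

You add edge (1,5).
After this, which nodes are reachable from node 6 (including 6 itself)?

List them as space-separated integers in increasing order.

Before: nodes reachable from 6: {1,2,3,4,5,6,7}
Adding (1,5): both endpoints already in same component. Reachability from 6 unchanged.
After: nodes reachable from 6: {1,2,3,4,5,6,7}

Answer: 1 2 3 4 5 6 7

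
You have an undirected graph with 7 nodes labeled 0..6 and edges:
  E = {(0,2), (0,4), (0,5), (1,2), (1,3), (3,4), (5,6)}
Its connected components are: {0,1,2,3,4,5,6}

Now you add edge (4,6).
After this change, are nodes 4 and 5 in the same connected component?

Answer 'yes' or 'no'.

Initial components: {0,1,2,3,4,5,6}
Adding edge (4,6): both already in same component {0,1,2,3,4,5,6}. No change.
New components: {0,1,2,3,4,5,6}
Are 4 and 5 in the same component? yes

Answer: yes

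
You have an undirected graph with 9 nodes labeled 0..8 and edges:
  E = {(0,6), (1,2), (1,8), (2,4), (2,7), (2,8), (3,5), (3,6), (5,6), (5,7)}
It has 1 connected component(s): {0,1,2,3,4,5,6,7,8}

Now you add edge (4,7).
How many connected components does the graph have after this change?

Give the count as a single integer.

Initial component count: 1
Add (4,7): endpoints already in same component. Count unchanged: 1.
New component count: 1

Answer: 1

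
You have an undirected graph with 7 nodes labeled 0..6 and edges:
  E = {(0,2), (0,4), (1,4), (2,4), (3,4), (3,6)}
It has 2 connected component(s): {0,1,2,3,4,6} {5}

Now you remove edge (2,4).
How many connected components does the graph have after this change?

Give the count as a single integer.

Answer: 2

Derivation:
Initial component count: 2
Remove (2,4): not a bridge. Count unchanged: 2.
  After removal, components: {0,1,2,3,4,6} {5}
New component count: 2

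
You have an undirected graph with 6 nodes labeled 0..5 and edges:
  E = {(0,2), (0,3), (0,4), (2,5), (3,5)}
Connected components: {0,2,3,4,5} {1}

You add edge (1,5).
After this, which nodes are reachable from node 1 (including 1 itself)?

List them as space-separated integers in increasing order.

Answer: 0 1 2 3 4 5

Derivation:
Before: nodes reachable from 1: {1}
Adding (1,5): merges 1's component with another. Reachability grows.
After: nodes reachable from 1: {0,1,2,3,4,5}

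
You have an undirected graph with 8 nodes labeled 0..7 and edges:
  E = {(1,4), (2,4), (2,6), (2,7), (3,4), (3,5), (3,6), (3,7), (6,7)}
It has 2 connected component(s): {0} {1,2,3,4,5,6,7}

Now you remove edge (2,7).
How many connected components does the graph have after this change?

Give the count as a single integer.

Answer: 2

Derivation:
Initial component count: 2
Remove (2,7): not a bridge. Count unchanged: 2.
  After removal, components: {0} {1,2,3,4,5,6,7}
New component count: 2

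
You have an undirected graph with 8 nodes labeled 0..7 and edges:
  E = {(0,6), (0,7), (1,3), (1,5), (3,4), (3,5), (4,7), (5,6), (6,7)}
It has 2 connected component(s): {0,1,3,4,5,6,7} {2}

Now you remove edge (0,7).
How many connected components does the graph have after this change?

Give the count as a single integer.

Initial component count: 2
Remove (0,7): not a bridge. Count unchanged: 2.
  After removal, components: {0,1,3,4,5,6,7} {2}
New component count: 2

Answer: 2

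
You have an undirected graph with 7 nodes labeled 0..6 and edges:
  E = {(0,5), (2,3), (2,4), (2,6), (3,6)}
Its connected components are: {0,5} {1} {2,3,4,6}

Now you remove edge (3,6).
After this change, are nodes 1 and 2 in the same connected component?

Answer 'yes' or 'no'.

Answer: no

Derivation:
Initial components: {0,5} {1} {2,3,4,6}
Removing edge (3,6): not a bridge — component count unchanged at 3.
New components: {0,5} {1} {2,3,4,6}
Are 1 and 2 in the same component? no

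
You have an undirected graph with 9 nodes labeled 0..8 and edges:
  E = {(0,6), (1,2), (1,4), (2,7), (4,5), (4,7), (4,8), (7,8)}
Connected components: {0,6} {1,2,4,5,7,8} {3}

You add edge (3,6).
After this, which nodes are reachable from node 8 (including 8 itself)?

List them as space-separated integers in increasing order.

Answer: 1 2 4 5 7 8

Derivation:
Before: nodes reachable from 8: {1,2,4,5,7,8}
Adding (3,6): merges two components, but neither contains 8. Reachability from 8 unchanged.
After: nodes reachable from 8: {1,2,4,5,7,8}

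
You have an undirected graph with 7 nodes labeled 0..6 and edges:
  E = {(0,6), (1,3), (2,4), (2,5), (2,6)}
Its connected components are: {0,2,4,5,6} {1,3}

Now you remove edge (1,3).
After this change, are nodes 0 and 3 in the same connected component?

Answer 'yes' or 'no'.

Answer: no

Derivation:
Initial components: {0,2,4,5,6} {1,3}
Removing edge (1,3): it was a bridge — component count 2 -> 3.
New components: {0,2,4,5,6} {1} {3}
Are 0 and 3 in the same component? no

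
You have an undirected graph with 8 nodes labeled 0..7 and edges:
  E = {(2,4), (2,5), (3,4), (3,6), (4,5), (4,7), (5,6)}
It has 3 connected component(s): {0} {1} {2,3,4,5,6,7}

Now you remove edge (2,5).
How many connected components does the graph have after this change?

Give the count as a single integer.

Answer: 3

Derivation:
Initial component count: 3
Remove (2,5): not a bridge. Count unchanged: 3.
  After removal, components: {0} {1} {2,3,4,5,6,7}
New component count: 3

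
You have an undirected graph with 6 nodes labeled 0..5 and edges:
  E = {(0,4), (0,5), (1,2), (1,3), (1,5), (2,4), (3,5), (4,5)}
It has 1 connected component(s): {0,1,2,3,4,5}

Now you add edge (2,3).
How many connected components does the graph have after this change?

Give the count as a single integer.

Answer: 1

Derivation:
Initial component count: 1
Add (2,3): endpoints already in same component. Count unchanged: 1.
New component count: 1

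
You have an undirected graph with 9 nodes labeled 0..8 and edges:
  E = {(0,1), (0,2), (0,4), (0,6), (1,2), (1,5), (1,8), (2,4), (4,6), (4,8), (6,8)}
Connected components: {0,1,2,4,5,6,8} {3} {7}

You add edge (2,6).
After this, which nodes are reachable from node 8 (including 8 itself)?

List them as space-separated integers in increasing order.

Answer: 0 1 2 4 5 6 8

Derivation:
Before: nodes reachable from 8: {0,1,2,4,5,6,8}
Adding (2,6): both endpoints already in same component. Reachability from 8 unchanged.
After: nodes reachable from 8: {0,1,2,4,5,6,8}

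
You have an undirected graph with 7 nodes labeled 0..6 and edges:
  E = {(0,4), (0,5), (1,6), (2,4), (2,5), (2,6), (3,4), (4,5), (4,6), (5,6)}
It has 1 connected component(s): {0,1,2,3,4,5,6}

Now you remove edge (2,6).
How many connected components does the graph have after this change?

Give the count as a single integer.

Initial component count: 1
Remove (2,6): not a bridge. Count unchanged: 1.
  After removal, components: {0,1,2,3,4,5,6}
New component count: 1

Answer: 1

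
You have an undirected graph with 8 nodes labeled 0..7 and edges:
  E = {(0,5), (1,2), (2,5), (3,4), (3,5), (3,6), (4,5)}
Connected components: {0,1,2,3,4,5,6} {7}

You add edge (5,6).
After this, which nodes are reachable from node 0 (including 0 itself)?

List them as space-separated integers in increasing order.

Before: nodes reachable from 0: {0,1,2,3,4,5,6}
Adding (5,6): both endpoints already in same component. Reachability from 0 unchanged.
After: nodes reachable from 0: {0,1,2,3,4,5,6}

Answer: 0 1 2 3 4 5 6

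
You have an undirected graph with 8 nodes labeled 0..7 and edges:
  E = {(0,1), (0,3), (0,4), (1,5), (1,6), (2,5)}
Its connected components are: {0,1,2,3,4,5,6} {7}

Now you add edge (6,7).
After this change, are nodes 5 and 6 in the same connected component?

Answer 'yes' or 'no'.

Initial components: {0,1,2,3,4,5,6} {7}
Adding edge (6,7): merges {0,1,2,3,4,5,6} and {7}.
New components: {0,1,2,3,4,5,6,7}
Are 5 and 6 in the same component? yes

Answer: yes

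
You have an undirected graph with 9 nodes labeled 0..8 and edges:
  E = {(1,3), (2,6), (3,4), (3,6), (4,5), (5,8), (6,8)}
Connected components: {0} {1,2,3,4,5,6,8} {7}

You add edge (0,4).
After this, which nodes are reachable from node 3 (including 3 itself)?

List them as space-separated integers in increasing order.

Before: nodes reachable from 3: {1,2,3,4,5,6,8}
Adding (0,4): merges 3's component with another. Reachability grows.
After: nodes reachable from 3: {0,1,2,3,4,5,6,8}

Answer: 0 1 2 3 4 5 6 8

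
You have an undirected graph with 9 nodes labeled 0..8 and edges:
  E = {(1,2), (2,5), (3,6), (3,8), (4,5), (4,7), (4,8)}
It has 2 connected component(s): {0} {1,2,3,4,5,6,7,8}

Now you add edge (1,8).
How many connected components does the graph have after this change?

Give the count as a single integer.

Initial component count: 2
Add (1,8): endpoints already in same component. Count unchanged: 2.
New component count: 2

Answer: 2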